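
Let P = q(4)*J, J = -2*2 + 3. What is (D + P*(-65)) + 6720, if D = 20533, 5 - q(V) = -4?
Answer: 27838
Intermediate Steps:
J = -1 (J = -4 + 3 = -1)
q(V) = 9 (q(V) = 5 - 1*(-4) = 5 + 4 = 9)
P = -9 (P = 9*(-1) = -9)
(D + P*(-65)) + 6720 = (20533 - 9*(-65)) + 6720 = (20533 + 585) + 6720 = 21118 + 6720 = 27838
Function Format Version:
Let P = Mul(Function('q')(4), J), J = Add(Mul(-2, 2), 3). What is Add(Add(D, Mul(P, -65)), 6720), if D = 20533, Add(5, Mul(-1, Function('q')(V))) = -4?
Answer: 27838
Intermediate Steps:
J = -1 (J = Add(-4, 3) = -1)
Function('q')(V) = 9 (Function('q')(V) = Add(5, Mul(-1, -4)) = Add(5, 4) = 9)
P = -9 (P = Mul(9, -1) = -9)
Add(Add(D, Mul(P, -65)), 6720) = Add(Add(20533, Mul(-9, -65)), 6720) = Add(Add(20533, 585), 6720) = Add(21118, 6720) = 27838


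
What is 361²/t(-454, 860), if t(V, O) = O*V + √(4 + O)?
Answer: -6360316405/19055424092 - 390963*√6/38110848184 ≈ -0.33381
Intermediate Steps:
t(V, O) = √(4 + O) + O*V
361²/t(-454, 860) = 361²/(√(4 + 860) + 860*(-454)) = 130321/(√864 - 390440) = 130321/(12*√6 - 390440) = 130321/(-390440 + 12*√6)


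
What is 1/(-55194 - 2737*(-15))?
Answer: -1/14139 ≈ -7.0726e-5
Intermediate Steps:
1/(-55194 - 2737*(-15)) = 1/(-55194 - 1*(-41055)) = 1/(-55194 + 41055) = 1/(-14139) = -1/14139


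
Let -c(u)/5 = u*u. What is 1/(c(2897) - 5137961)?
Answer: -1/47101006 ≈ -2.1231e-8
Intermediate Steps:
c(u) = -5*u² (c(u) = -5*u*u = -5*u²)
1/(c(2897) - 5137961) = 1/(-5*2897² - 5137961) = 1/(-5*8392609 - 5137961) = 1/(-41963045 - 5137961) = 1/(-47101006) = -1/47101006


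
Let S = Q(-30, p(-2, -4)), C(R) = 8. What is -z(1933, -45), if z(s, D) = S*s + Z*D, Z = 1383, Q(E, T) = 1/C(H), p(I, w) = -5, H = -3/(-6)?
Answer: 495947/8 ≈ 61993.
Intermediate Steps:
H = ½ (H = -3*(-⅙) = ½ ≈ 0.50000)
Q(E, T) = ⅛ (Q(E, T) = 1/8 = ⅛)
S = ⅛ ≈ 0.12500
z(s, D) = 1383*D + s/8 (z(s, D) = s/8 + 1383*D = 1383*D + s/8)
-z(1933, -45) = -(1383*(-45) + (⅛)*1933) = -(-62235 + 1933/8) = -1*(-495947/8) = 495947/8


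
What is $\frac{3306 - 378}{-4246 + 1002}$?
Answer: $- \frac{732}{811} \approx -0.90259$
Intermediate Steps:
$\frac{3306 - 378}{-4246 + 1002} = \frac{2928}{-3244} = 2928 \left(- \frac{1}{3244}\right) = - \frac{732}{811}$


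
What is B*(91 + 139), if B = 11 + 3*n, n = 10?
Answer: 9430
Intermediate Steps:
B = 41 (B = 11 + 3*10 = 11 + 30 = 41)
B*(91 + 139) = 41*(91 + 139) = 41*230 = 9430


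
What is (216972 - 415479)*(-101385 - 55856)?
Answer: 31213439187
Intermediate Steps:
(216972 - 415479)*(-101385 - 55856) = -198507*(-157241) = 31213439187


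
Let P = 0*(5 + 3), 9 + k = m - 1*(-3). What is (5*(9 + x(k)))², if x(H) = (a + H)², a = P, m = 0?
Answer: 50625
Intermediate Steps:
k = -6 (k = -9 + (0 - 1*(-3)) = -9 + (0 + 3) = -9 + 3 = -6)
P = 0 (P = 0*8 = 0)
a = 0
x(H) = H² (x(H) = (0 + H)² = H²)
(5*(9 + x(k)))² = (5*(9 + (-6)²))² = (5*(9 + 36))² = (5*45)² = 225² = 50625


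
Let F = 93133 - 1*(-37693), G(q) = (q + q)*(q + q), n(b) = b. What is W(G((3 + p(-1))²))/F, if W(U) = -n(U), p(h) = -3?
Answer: 0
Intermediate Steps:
G(q) = 4*q² (G(q) = (2*q)*(2*q) = 4*q²)
F = 130826 (F = 93133 + 37693 = 130826)
W(U) = -U
W(G((3 + p(-1))²))/F = -4*((3 - 3)²)²/130826 = -4*(0²)²*(1/130826) = -4*0²*(1/130826) = -4*0*(1/130826) = -1*0*(1/130826) = 0*(1/130826) = 0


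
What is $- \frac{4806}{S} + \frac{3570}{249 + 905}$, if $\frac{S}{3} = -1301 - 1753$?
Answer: $\frac{1062624}{293693} \approx 3.6181$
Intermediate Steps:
$S = -9162$ ($S = 3 \left(-1301 - 1753\right) = 3 \left(-3054\right) = -9162$)
$- \frac{4806}{S} + \frac{3570}{249 + 905} = - \frac{4806}{-9162} + \frac{3570}{249 + 905} = \left(-4806\right) \left(- \frac{1}{9162}\right) + \frac{3570}{1154} = \frac{267}{509} + 3570 \cdot \frac{1}{1154} = \frac{267}{509} + \frac{1785}{577} = \frac{1062624}{293693}$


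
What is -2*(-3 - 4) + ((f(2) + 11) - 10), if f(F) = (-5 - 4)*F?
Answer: -3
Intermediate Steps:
f(F) = -9*F
-2*(-3 - 4) + ((f(2) + 11) - 10) = -2*(-3 - 4) + ((-9*2 + 11) - 10) = -(-14) + ((-18 + 11) - 10) = -2*(-7) + (-7 - 10) = 14 - 17 = -3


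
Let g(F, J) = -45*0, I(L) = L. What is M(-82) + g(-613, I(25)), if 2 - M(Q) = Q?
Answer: 84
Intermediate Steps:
g(F, J) = 0
M(Q) = 2 - Q
M(-82) + g(-613, I(25)) = (2 - 1*(-82)) + 0 = (2 + 82) + 0 = 84 + 0 = 84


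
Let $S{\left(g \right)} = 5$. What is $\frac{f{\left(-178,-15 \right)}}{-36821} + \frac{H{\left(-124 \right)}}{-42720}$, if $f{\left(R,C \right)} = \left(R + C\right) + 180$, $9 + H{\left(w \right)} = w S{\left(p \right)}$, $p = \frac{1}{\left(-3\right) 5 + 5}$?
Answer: $\frac{23715769}{1572993120} \approx 0.015077$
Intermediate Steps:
$p = - \frac{1}{10}$ ($p = \frac{1}{-15 + 5} = \frac{1}{-10} = - \frac{1}{10} \approx -0.1$)
$H{\left(w \right)} = -9 + 5 w$ ($H{\left(w \right)} = -9 + w 5 = -9 + 5 w$)
$f{\left(R,C \right)} = 180 + C + R$ ($f{\left(R,C \right)} = \left(C + R\right) + 180 = 180 + C + R$)
$\frac{f{\left(-178,-15 \right)}}{-36821} + \frac{H{\left(-124 \right)}}{-42720} = \frac{180 - 15 - 178}{-36821} + \frac{-9 + 5 \left(-124\right)}{-42720} = \left(-13\right) \left(- \frac{1}{36821}\right) + \left(-9 - 620\right) \left(- \frac{1}{42720}\right) = \frac{13}{36821} - - \frac{629}{42720} = \frac{13}{36821} + \frac{629}{42720} = \frac{23715769}{1572993120}$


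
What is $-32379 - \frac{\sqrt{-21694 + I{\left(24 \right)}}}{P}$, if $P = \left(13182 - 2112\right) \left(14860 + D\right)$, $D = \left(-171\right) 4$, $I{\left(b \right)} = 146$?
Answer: $-32379 - \frac{i \sqrt{5387}}{78464160} \approx -32379.0 - 9.3541 \cdot 10^{-7} i$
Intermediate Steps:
$D = -684$
$P = 156928320$ ($P = \left(13182 - 2112\right) \left(14860 - 684\right) = 11070 \cdot 14176 = 156928320$)
$-32379 - \frac{\sqrt{-21694 + I{\left(24 \right)}}}{P} = -32379 - \frac{\sqrt{-21694 + 146}}{156928320} = -32379 - \sqrt{-21548} \cdot \frac{1}{156928320} = -32379 - 2 i \sqrt{5387} \cdot \frac{1}{156928320} = -32379 - \frac{i \sqrt{5387}}{78464160}$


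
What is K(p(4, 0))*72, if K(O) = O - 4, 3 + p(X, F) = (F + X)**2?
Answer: 648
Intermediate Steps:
p(X, F) = -3 + (F + X)**2
K(O) = -4 + O
K(p(4, 0))*72 = (-4 + (-3 + (0 + 4)**2))*72 = (-4 + (-3 + 4**2))*72 = (-4 + (-3 + 16))*72 = (-4 + 13)*72 = 9*72 = 648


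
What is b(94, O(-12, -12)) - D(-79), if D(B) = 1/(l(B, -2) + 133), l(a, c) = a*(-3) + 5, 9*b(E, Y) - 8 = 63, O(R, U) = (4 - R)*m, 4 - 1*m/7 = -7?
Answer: 8872/1125 ≈ 7.8862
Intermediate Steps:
m = 77 (m = 28 - 7*(-7) = 28 + 49 = 77)
O(R, U) = 308 - 77*R (O(R, U) = (4 - R)*77 = 308 - 77*R)
b(E, Y) = 71/9 (b(E, Y) = 8/9 + (⅑)*63 = 8/9 + 7 = 71/9)
l(a, c) = 5 - 3*a (l(a, c) = -3*a + 5 = 5 - 3*a)
D(B) = 1/(138 - 3*B) (D(B) = 1/((5 - 3*B) + 133) = 1/(138 - 3*B))
b(94, O(-12, -12)) - D(-79) = 71/9 - (-1)/(-138 + 3*(-79)) = 71/9 - (-1)/(-138 - 237) = 71/9 - (-1)/(-375) = 71/9 - (-1)*(-1)/375 = 71/9 - 1*1/375 = 71/9 - 1/375 = 8872/1125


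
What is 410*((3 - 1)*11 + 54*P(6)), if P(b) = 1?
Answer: 31160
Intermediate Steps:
410*((3 - 1)*11 + 54*P(6)) = 410*((3 - 1)*11 + 54*1) = 410*(2*11 + 54) = 410*(22 + 54) = 410*76 = 31160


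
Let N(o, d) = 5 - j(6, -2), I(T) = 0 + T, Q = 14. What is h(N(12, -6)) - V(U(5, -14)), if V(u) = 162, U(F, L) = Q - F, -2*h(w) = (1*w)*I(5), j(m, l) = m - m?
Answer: -349/2 ≈ -174.50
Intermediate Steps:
j(m, l) = 0
I(T) = T
N(o, d) = 5 (N(o, d) = 5 - 1*0 = 5 + 0 = 5)
h(w) = -5*w/2 (h(w) = -1*w*5/2 = -w*5/2 = -5*w/2)
U(F, L) = 14 - F
h(N(12, -6)) - V(U(5, -14)) = -5/2*5 - 1*162 = -25/2 - 162 = -349/2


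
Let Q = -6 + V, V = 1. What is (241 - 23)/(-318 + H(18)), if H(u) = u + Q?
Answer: -218/305 ≈ -0.71475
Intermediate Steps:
Q = -5 (Q = -6 + 1 = -5)
H(u) = -5 + u (H(u) = u - 5 = -5 + u)
(241 - 23)/(-318 + H(18)) = (241 - 23)/(-318 + (-5 + 18)) = 218/(-318 + 13) = 218/(-305) = 218*(-1/305) = -218/305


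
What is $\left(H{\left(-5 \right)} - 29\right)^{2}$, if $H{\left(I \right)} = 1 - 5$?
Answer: $1089$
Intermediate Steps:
$H{\left(I \right)} = -4$ ($H{\left(I \right)} = 1 - 5 = -4$)
$\left(H{\left(-5 \right)} - 29\right)^{2} = \left(-4 - 29\right)^{2} = \left(-33\right)^{2} = 1089$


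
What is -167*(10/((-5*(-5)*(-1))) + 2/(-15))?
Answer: 1336/15 ≈ 89.067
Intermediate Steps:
-167*(10/((-5*(-5)*(-1))) + 2/(-15)) = -167*(10/((25*(-1))) + 2*(-1/15)) = -167*(10/(-25) - 2/15) = -167*(10*(-1/25) - 2/15) = -167*(-2/5 - 2/15) = -167*(-8/15) = 1336/15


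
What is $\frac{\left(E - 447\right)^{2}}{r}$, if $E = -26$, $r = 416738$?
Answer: $\frac{223729}{416738} \approx 0.53686$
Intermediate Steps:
$\frac{\left(E - 447\right)^{2}}{r} = \frac{\left(-26 - 447\right)^{2}}{416738} = \left(-473\right)^{2} \cdot \frac{1}{416738} = 223729 \cdot \frac{1}{416738} = \frac{223729}{416738}$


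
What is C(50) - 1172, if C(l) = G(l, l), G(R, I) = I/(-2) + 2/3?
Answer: -3589/3 ≈ -1196.3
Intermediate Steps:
G(R, I) = ⅔ - I/2 (G(R, I) = I*(-½) + 2*(⅓) = -I/2 + ⅔ = ⅔ - I/2)
C(l) = ⅔ - l/2
C(50) - 1172 = (⅔ - ½*50) - 1172 = (⅔ - 25) - 1172 = -73/3 - 1172 = -3589/3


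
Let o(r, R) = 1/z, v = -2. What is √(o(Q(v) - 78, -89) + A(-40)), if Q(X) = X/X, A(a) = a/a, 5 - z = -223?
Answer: √13053/114 ≈ 1.0022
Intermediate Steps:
z = 228 (z = 5 - 1*(-223) = 5 + 223 = 228)
A(a) = 1
Q(X) = 1
o(r, R) = 1/228
√(o(Q(v) - 78, -89) + A(-40)) = √(1/228 + 1) = √(229/228) = √13053/114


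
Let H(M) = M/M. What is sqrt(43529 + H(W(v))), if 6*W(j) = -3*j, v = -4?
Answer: sqrt(43530) ≈ 208.64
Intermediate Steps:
W(j) = -j/2 (W(j) = (-3*j)/6 = -j/2)
H(M) = 1
sqrt(43529 + H(W(v))) = sqrt(43529 + 1) = sqrt(43530)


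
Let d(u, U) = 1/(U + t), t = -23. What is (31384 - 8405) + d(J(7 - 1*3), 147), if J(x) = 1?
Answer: 2849397/124 ≈ 22979.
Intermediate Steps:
d(u, U) = 1/(-23 + U) (d(u, U) = 1/(U - 23) = 1/(-23 + U))
(31384 - 8405) + d(J(7 - 1*3), 147) = (31384 - 8405) + 1/(-23 + 147) = 22979 + 1/124 = 2849397/124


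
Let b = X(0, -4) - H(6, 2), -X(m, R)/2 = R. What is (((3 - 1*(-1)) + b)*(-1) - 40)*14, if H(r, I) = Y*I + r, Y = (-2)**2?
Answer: -532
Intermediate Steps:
Y = 4
H(r, I) = r + 4*I (H(r, I) = 4*I + r = r + 4*I)
X(m, R) = -2*R
b = -6 (b = -2*(-4) - (6 + 4*2) = 8 - (6 + 8) = 8 - 1*14 = 8 - 14 = -6)
(((3 - 1*(-1)) + b)*(-1) - 40)*14 = (((3 - 1*(-1)) - 6)*(-1) - 40)*14 = (((3 + 1) - 6)*(-1) - 40)*14 = ((4 - 6)*(-1) - 40)*14 = (-2*(-1) - 40)*14 = (2 - 40)*14 = -38*14 = -532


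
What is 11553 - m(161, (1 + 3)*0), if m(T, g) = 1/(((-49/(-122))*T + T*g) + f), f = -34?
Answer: 43219651/3741 ≈ 11553.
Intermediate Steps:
m(T, g) = 1/(-34 + 49*T/122 + T*g) (m(T, g) = 1/(((-49/(-122))*T + T*g) - 34) = 1/(((-49*(-1/122))*T + T*g) - 34) = 1/((49*T/122 + T*g) - 34) = 1/(-34 + 49*T/122 + T*g))
11553 - m(161, (1 + 3)*0) = 11553 - 122/(-4148 + 49*161 + 122*161*((1 + 3)*0)) = 11553 - 122/(-4148 + 7889 + 122*161*(4*0)) = 11553 - 122/(-4148 + 7889 + 122*161*0) = 11553 - 122/(-4148 + 7889 + 0) = 11553 - 122/3741 = 43219651/3741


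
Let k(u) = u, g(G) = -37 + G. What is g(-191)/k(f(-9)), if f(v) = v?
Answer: 76/3 ≈ 25.333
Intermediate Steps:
g(-191)/k(f(-9)) = (-37 - 191)/(-9) = -228*(-⅑) = 76/3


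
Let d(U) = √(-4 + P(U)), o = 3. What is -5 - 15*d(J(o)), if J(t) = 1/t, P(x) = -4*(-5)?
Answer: -65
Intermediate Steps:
P(x) = 20
d(U) = 4 (d(U) = √(-4 + 20) = √16 = 4)
-5 - 15*d(J(o)) = -5 - 15*4 = -5 - 60 = -65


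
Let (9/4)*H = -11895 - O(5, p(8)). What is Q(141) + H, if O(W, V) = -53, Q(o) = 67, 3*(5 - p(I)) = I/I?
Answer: -46765/9 ≈ -5196.1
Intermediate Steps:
p(I) = 14/3 (p(I) = 5 - I/(3*I) = 5 - ⅓*1 = 5 - ⅓ = 14/3)
H = -47368/9 (H = 4*(-11895 - 1*(-53))/9 = 4*(-11895 + 53)/9 = (4/9)*(-11842) = -47368/9 ≈ -5263.1)
Q(141) + H = 67 - 47368/9 = -46765/9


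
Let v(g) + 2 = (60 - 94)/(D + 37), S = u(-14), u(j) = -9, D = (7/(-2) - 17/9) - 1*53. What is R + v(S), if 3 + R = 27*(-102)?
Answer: -1061603/385 ≈ -2757.4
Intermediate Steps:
D = -1051/18 (D = (7*(-½) - 17*⅑) - 53 = (-7/2 - 17/9) - 53 = -97/18 - 53 = -1051/18 ≈ -58.389)
S = -9
v(g) = -158/385 (v(g) = -2 + (60 - 94)/(-1051/18 + 37) = -2 - 34/(-385/18) = -2 - 34*(-18/385) = -2 + 612/385 = -158/385)
R = -2757 (R = -3 + 27*(-102) = -3 - 2754 = -2757)
R + v(S) = -2757 - 158/385 = -1061603/385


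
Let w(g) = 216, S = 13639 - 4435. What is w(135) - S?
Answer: -8988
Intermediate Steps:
S = 9204
w(135) - S = 216 - 1*9204 = 216 - 9204 = -8988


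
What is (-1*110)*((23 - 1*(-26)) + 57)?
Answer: -11660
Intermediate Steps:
(-1*110)*((23 - 1*(-26)) + 57) = -110*((23 + 26) + 57) = -110*(49 + 57) = -110*106 = -11660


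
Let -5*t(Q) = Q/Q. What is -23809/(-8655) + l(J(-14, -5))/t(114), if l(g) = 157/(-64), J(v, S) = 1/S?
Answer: 8317951/553920 ≈ 15.017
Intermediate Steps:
t(Q) = -⅕ (t(Q) = -Q/(5*Q) = -⅕*1 = -⅕)
l(g) = -157/64 (l(g) = 157*(-1/64) = -157/64)
-23809/(-8655) + l(J(-14, -5))/t(114) = -23809/(-8655) - 157/(64*(-⅕)) = -23809*(-1/8655) - 157/64*(-5) = 23809/8655 + 785/64 = 8317951/553920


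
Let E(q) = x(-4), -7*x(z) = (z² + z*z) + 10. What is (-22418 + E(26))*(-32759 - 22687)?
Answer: 1243321104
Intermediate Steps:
x(z) = -10/7 - 2*z²/7 (x(z) = -((z² + z*z) + 10)/7 = -((z² + z²) + 10)/7 = -(2*z² + 10)/7 = -(10 + 2*z²)/7 = -10/7 - 2*z²/7)
E(q) = -6 (E(q) = -10/7 - 2/7*(-4)² = -10/7 - 2/7*16 = -10/7 - 32/7 = -6)
(-22418 + E(26))*(-32759 - 22687) = (-22418 - 6)*(-32759 - 22687) = -22424*(-55446) = 1243321104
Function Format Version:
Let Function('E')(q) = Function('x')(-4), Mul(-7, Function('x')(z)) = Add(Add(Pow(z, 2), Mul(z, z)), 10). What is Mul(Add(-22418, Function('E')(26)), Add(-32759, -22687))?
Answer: 1243321104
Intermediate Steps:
Function('x')(z) = Add(Rational(-10, 7), Mul(Rational(-2, 7), Pow(z, 2))) (Function('x')(z) = Mul(Rational(-1, 7), Add(Add(Pow(z, 2), Mul(z, z)), 10)) = Mul(Rational(-1, 7), Add(Add(Pow(z, 2), Pow(z, 2)), 10)) = Mul(Rational(-1, 7), Add(Mul(2, Pow(z, 2)), 10)) = Mul(Rational(-1, 7), Add(10, Mul(2, Pow(z, 2)))) = Add(Rational(-10, 7), Mul(Rational(-2, 7), Pow(z, 2))))
Function('E')(q) = -6 (Function('E')(q) = Add(Rational(-10, 7), Mul(Rational(-2, 7), Pow(-4, 2))) = Add(Rational(-10, 7), Mul(Rational(-2, 7), 16)) = Add(Rational(-10, 7), Rational(-32, 7)) = -6)
Mul(Add(-22418, Function('E')(26)), Add(-32759, -22687)) = Mul(Add(-22418, -6), Add(-32759, -22687)) = Mul(-22424, -55446) = 1243321104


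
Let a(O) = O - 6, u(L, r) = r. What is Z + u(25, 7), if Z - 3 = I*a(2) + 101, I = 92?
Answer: -257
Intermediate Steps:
a(O) = -6 + O
Z = -264 (Z = 3 + (92*(-6 + 2) + 101) = 3 + (92*(-4) + 101) = 3 + (-368 + 101) = 3 - 267 = -264)
Z + u(25, 7) = -264 + 7 = -257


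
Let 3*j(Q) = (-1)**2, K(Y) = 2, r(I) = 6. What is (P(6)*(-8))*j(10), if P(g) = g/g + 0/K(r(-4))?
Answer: -8/3 ≈ -2.6667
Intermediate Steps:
j(Q) = 1/3 (j(Q) = (1/3)*(-1)**2 = (1/3)*1 = 1/3)
P(g) = 1 (P(g) = g/g + 0/2 = 1 + 0*(1/2) = 1 + 0 = 1)
(P(6)*(-8))*j(10) = (1*(-8))*(1/3) = -8*1/3 = -8/3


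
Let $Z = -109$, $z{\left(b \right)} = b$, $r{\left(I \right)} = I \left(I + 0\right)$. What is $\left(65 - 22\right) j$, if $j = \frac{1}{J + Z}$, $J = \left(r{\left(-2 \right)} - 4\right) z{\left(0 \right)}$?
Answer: $- \frac{43}{109} \approx -0.3945$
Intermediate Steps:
$r{\left(I \right)} = I^{2}$ ($r{\left(I \right)} = I I = I^{2}$)
$J = 0$ ($J = \left(\left(-2\right)^{2} - 4\right) 0 = \left(4 - 4\right) 0 = 0 \cdot 0 = 0$)
$j = - \frac{1}{109}$ ($j = \frac{1}{0 - 109} = \frac{1}{-109} = - \frac{1}{109} \approx -0.0091743$)
$\left(65 - 22\right) j = \left(65 - 22\right) \left(- \frac{1}{109}\right) = 43 \left(- \frac{1}{109}\right) = - \frac{43}{109}$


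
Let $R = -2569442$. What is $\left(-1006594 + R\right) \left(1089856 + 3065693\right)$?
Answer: $-14860392823764$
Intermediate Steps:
$\left(-1006594 + R\right) \left(1089856 + 3065693\right) = \left(-1006594 - 2569442\right) \left(1089856 + 3065693\right) = \left(-3576036\right) 4155549 = -14860392823764$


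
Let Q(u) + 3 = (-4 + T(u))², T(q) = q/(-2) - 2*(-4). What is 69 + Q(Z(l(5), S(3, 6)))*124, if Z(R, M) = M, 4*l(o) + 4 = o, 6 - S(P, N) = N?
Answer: 1681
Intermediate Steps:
S(P, N) = 6 - N
l(o) = -1 + o/4
T(q) = 8 - q/2 (T(q) = q*(-½) - 1*(-8) = -q/2 + 8 = 8 - q/2)
Q(u) = -3 + (4 - u/2)² (Q(u) = -3 + (-4 + (8 - u/2))² = -3 + (4 - u/2)²)
69 + Q(Z(l(5), S(3, 6)))*124 = 69 + (-3 + (-8 + (6 - 1*6))²/4)*124 = 69 + (-3 + (-8 + (6 - 6))²/4)*124 = 69 + (-3 + (-8 + 0)²/4)*124 = 69 + (-3 + (¼)*(-8)²)*124 = 69 + (-3 + (¼)*64)*124 = 69 + (-3 + 16)*124 = 69 + 13*124 = 69 + 1612 = 1681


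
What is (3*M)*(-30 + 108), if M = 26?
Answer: 6084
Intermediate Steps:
(3*M)*(-30 + 108) = (3*26)*(-30 + 108) = 78*78 = 6084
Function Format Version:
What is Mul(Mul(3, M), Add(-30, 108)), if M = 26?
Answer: 6084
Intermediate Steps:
Mul(Mul(3, M), Add(-30, 108)) = Mul(Mul(3, 26), Add(-30, 108)) = Mul(78, 78) = 6084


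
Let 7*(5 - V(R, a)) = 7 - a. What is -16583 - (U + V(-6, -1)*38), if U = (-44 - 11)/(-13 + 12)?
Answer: -117492/7 ≈ -16785.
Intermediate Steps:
U = 55 (U = -55/(-1) = -55*(-1) = 55)
V(R, a) = 4 + a/7 (V(R, a) = 5 - (7 - a)/7 = 5 + (-1 + a/7) = 4 + a/7)
-16583 - (U + V(-6, -1)*38) = -16583 - (55 + (4 + (⅐)*(-1))*38) = -16583 - (55 + (4 - ⅐)*38) = -16583 - (55 + (27/7)*38) = -16583 - (55 + 1026/7) = -16583 - 1*1411/7 = -16583 - 1411/7 = -117492/7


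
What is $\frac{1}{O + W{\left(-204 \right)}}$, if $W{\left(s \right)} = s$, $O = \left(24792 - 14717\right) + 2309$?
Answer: $\frac{1}{12180} \approx 8.2102 \cdot 10^{-5}$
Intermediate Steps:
$O = 12384$ ($O = 10075 + 2309 = 12384$)
$\frac{1}{O + W{\left(-204 \right)}} = \frac{1}{12384 - 204} = \frac{1}{12180}$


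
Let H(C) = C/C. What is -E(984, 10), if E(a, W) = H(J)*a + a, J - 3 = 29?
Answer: -1968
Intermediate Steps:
J = 32 (J = 3 + 29 = 32)
H(C) = 1
E(a, W) = 2*a (E(a, W) = 1*a + a = a + a = 2*a)
-E(984, 10) = -2*984 = -1*1968 = -1968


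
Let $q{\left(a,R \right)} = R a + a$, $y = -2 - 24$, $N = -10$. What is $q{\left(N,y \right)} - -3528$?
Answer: $3778$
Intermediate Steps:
$y = -26$ ($y = -2 - 24 = -26$)
$q{\left(a,R \right)} = a + R a$
$q{\left(N,y \right)} - -3528 = - 10 \left(1 - 26\right) - -3528 = \left(-10\right) \left(-25\right) + 3528 = 250 + 3528 = 3778$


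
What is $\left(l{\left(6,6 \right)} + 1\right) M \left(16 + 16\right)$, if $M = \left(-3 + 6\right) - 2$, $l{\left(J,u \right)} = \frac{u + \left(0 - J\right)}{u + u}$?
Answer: $32$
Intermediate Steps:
$l{\left(J,u \right)} = \frac{u - J}{2 u}$
$M = 1$ ($M = 3 - 2 = 1$)
$\left(l{\left(6,6 \right)} + 1\right) M \left(16 + 16\right) = \left(\frac{6 - 6}{2 \cdot 6} + 1\right) 1 \left(16 + 16\right) = \left(\frac{1}{2} \cdot \frac{1}{6} \left(6 - 6\right) + 1\right) 1 \cdot 32 = \left(\frac{1}{2} \cdot \frac{1}{6} \cdot 0 + 1\right) 1 \cdot 32 = \left(0 + 1\right) 1 \cdot 32 = 1 \cdot 1 \cdot 32 = 1 \cdot 32 = 32$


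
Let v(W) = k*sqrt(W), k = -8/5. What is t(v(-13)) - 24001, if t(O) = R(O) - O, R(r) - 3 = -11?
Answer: -24009 + 8*I*sqrt(13)/5 ≈ -24009.0 + 5.7689*I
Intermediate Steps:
k = -8/5 (k = -8*1/5 = -8/5 ≈ -1.6000)
R(r) = -8 (R(r) = 3 - 11 = -8)
v(W) = -8*sqrt(W)/5
t(O) = -8 - O
t(v(-13)) - 24001 = (-8 - (-8)*sqrt(-13)/5) - 24001 = (-8 - (-8)*I*sqrt(13)/5) - 24001 = (-8 + 8*I*sqrt(13)/5) - 24001 = -24009 + 8*I*sqrt(13)/5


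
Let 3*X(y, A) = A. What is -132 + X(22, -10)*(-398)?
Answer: 3584/3 ≈ 1194.7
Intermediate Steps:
X(y, A) = A/3
-132 + X(22, -10)*(-398) = -132 + ((⅓)*(-10))*(-398) = -132 - 10/3*(-398) = -132 + 3980/3 = 3584/3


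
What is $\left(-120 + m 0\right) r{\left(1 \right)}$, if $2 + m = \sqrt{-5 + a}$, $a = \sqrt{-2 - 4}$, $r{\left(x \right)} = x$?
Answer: $-120$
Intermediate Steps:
$a = i \sqrt{6}$ ($a = \sqrt{-6} = i \sqrt{6} \approx 2.4495 i$)
$m = -2 + \sqrt{-5 + i \sqrt{6}} \approx -1.4672 + 2.2987 i$
$\left(-120 + m 0\right) r{\left(1 \right)} = \left(-120 + \left(-2 + \sqrt{-5 + i \sqrt{6}}\right) 0\right) 1 = \left(-120 + 0\right) 1 = \left(-120\right) 1 = -120$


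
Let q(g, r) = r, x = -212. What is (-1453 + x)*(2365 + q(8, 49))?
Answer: -4019310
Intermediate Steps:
(-1453 + x)*(2365 + q(8, 49)) = (-1453 - 212)*(2365 + 49) = -1665*2414 = -4019310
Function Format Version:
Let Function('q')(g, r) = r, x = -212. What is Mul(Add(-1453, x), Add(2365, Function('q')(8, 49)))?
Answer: -4019310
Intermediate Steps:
Mul(Add(-1453, x), Add(2365, Function('q')(8, 49))) = Mul(Add(-1453, -212), Add(2365, 49)) = Mul(-1665, 2414) = -4019310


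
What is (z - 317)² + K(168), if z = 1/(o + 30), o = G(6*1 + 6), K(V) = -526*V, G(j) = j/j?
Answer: 11628628/961 ≈ 12101.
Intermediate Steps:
G(j) = 1
o = 1
z = 1/31 (z = 1/(1 + 30) = 1/31 ≈ 0.032258)
(z - 317)² + K(168) = (1/31 - 317)² - 526*168 = (-9826/31)² - 88368 = 96550276/961 - 88368 = 11628628/961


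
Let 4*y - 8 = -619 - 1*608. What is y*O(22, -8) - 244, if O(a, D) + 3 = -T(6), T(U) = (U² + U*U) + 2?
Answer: 92887/4 ≈ 23222.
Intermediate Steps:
T(U) = 2 + 2*U² (T(U) = (U² + U²) + 2 = 2*U² + 2 = 2 + 2*U²)
y = -1219/4 (y = 2 + (-619 - 1*608)/4 = 2 + (-619 - 608)/4 = 2 + (¼)*(-1227) = 2 - 1227/4 = -1219/4 ≈ -304.75)
O(a, D) = -77 (O(a, D) = -3 - (2 + 2*6²) = -3 - (2 + 2*36) = -3 - (2 + 72) = -3 - 1*74 = -3 - 74 = -77)
y*O(22, -8) - 244 = -1219/4*(-77) - 244 = 93863/4 - 244 = 92887/4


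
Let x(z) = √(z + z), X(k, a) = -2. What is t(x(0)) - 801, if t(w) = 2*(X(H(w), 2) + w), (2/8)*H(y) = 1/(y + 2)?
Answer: -805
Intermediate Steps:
H(y) = 4/(2 + y) (H(y) = 4/(y + 2) = 4/(2 + y))
x(z) = √2*√z (x(z) = √(2*z) = √2*√z)
t(w) = -4 + 2*w (t(w) = 2*(-2 + w) = -4 + 2*w)
t(x(0)) - 801 = (-4 + 2*(√2*√0)) - 801 = (-4 + 2*(√2*0)) - 801 = (-4 + 2*0) - 801 = (-4 + 0) - 801 = -4 - 801 = -805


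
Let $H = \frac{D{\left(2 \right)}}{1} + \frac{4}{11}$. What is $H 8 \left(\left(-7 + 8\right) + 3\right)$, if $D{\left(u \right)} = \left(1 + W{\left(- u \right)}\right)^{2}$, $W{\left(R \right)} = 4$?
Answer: $\frac{8928}{11} \approx 811.64$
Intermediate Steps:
$D{\left(u \right)} = 25$ ($D{\left(u \right)} = \left(1 + 4\right)^{2} = 5^{2} = 25$)
$H = \frac{279}{11}$ ($H = \frac{25}{1} + \frac{4}{11} = 25 \cdot 1 + 4 \cdot \frac{1}{11} = 25 + \frac{4}{11} = \frac{279}{11} \approx 25.364$)
$H 8 \left(\left(-7 + 8\right) + 3\right) = \frac{279}{11} \cdot 8 \left(\left(-7 + 8\right) + 3\right) = \frac{2232 \left(1 + 3\right)}{11} = \frac{2232}{11} \cdot 4 = \frac{8928}{11}$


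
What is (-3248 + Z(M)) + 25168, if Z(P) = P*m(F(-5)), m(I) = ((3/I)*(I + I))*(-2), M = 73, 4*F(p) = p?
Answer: 21044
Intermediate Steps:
F(p) = p/4
m(I) = -12 (m(I) = ((3/I)*(2*I))*(-2) = 6*(-2) = -12)
Z(P) = -12*P (Z(P) = P*(-12) = -12*P)
(-3248 + Z(M)) + 25168 = (-3248 - 12*73) + 25168 = (-3248 - 876) + 25168 = -4124 + 25168 = 21044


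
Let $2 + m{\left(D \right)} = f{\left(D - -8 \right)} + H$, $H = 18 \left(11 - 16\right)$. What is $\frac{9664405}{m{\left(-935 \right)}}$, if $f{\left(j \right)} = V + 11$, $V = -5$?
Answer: $- \frac{9664405}{86} \approx -1.1238 \cdot 10^{5}$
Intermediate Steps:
$f{\left(j \right)} = 6$ ($f{\left(j \right)} = -5 + 11 = 6$)
$H = -90$ ($H = 18 \left(-5\right) = -90$)
$m{\left(D \right)} = -86$ ($m{\left(D \right)} = -2 + \left(6 - 90\right) = -2 - 84 = -86$)
$\frac{9664405}{m{\left(-935 \right)}} = \frac{9664405}{-86} = 9664405 \left(- \frac{1}{86}\right) = - \frac{9664405}{86}$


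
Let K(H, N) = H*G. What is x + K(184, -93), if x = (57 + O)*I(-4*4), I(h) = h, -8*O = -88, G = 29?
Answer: 4248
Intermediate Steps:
K(H, N) = 29*H (K(H, N) = H*29 = 29*H)
O = 11 (O = -⅛*(-88) = 11)
x = -1088 (x = (57 + 11)*(-4*4) = 68*(-16) = -1088)
x + K(184, -93) = -1088 + 29*184 = -1088 + 5336 = 4248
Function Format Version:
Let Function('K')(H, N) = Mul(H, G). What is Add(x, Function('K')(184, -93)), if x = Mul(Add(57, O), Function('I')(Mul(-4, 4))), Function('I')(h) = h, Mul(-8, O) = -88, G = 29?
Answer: 4248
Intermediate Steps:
Function('K')(H, N) = Mul(29, H) (Function('K')(H, N) = Mul(H, 29) = Mul(29, H))
O = 11 (O = Mul(Rational(-1, 8), -88) = 11)
x = -1088 (x = Mul(Add(57, 11), Mul(-4, 4)) = Mul(68, -16) = -1088)
Add(x, Function('K')(184, -93)) = Add(-1088, Mul(29, 184)) = Add(-1088, 5336) = 4248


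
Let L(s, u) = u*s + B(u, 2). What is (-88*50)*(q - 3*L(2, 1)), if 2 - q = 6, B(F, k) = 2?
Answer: 70400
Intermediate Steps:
L(s, u) = 2 + s*u (L(s, u) = u*s + 2 = s*u + 2 = 2 + s*u)
q = -4 (q = 2 - 1*6 = 2 - 6 = -4)
(-88*50)*(q - 3*L(2, 1)) = (-88*50)*(-4 - 3*(2 + 2*1)) = -4400*(-4 - 3*(2 + 2)) = -4400*(-4 - 3*4) = -4400*(-4 - 12) = -4400*(-16) = 70400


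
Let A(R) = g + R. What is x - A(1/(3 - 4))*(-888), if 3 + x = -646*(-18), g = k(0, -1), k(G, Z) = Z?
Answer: 9849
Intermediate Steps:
g = -1
A(R) = -1 + R
x = 11625 (x = -3 - 646*(-18) = -3 + 11628 = 11625)
x - A(1/(3 - 4))*(-888) = 11625 - (-1 + 1/(3 - 4))*(-888) = 11625 - (-1 + 1/(-1))*(-888) = 11625 - (-1 - 1)*(-888) = 11625 - (-2)*(-888) = 11625 - 1*1776 = 11625 - 1776 = 9849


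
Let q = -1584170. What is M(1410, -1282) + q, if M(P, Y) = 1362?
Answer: -1582808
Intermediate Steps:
M(1410, -1282) + q = 1362 - 1584170 = -1582808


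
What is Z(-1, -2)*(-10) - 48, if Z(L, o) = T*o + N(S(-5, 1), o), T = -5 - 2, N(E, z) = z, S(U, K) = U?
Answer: -168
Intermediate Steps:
T = -7
Z(L, o) = -6*o (Z(L, o) = -7*o + o = -6*o)
Z(-1, -2)*(-10) - 48 = -6*(-2)*(-10) - 48 = 12*(-10) - 48 = -120 - 48 = -168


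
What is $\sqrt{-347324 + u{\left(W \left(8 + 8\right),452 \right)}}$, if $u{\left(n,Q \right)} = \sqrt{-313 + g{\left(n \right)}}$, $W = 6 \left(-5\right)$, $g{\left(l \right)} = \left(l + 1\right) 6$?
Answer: $\sqrt{-347324 + i \sqrt{3187}} \approx 0.048 + 589.34 i$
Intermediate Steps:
$g{\left(l \right)} = 6 + 6 l$ ($g{\left(l \right)} = \left(1 + l\right) 6 = 6 + 6 l$)
$W = -30$
$u{\left(n,Q \right)} = \sqrt{-307 + 6 n}$ ($u{\left(n,Q \right)} = \sqrt{-313 + \left(6 + 6 n\right)} = \sqrt{-307 + 6 n}$)
$\sqrt{-347324 + u{\left(W \left(8 + 8\right),452 \right)}} = \sqrt{-347324 + \sqrt{-307 + 6 \left(- 30 \left(8 + 8\right)\right)}} = \sqrt{-347324 + \sqrt{-307 + 6 \left(\left(-30\right) 16\right)}} = \sqrt{-347324 + \sqrt{-307 + 6 \left(-480\right)}} = \sqrt{-347324 + \sqrt{-307 - 2880}} = \sqrt{-347324 + \sqrt{-3187}} = \sqrt{-347324 + i \sqrt{3187}}$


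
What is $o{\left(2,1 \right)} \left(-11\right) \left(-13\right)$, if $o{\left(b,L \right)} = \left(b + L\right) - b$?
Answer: $143$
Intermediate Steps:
$o{\left(b,L \right)} = L$ ($o{\left(b,L \right)} = \left(L + b\right) - b = L$)
$o{\left(2,1 \right)} \left(-11\right) \left(-13\right) = 1 \left(-11\right) \left(-13\right) = \left(-11\right) \left(-13\right) = 143$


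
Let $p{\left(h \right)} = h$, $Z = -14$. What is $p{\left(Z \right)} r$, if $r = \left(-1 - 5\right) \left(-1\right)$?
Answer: $-84$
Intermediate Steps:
$r = 6$ ($r = \left(-6\right) \left(-1\right) = 6$)
$p{\left(Z \right)} r = \left(-14\right) 6 = -84$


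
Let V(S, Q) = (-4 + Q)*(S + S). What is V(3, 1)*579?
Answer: -10422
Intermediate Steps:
V(S, Q) = 2*S*(-4 + Q) (V(S, Q) = (-4 + Q)*(2*S) = 2*S*(-4 + Q))
V(3, 1)*579 = (2*3*(-4 + 1))*579 = (2*3*(-3))*579 = -18*579 = -10422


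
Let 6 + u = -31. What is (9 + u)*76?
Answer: -2128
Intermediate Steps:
u = -37 (u = -6 - 31 = -37)
(9 + u)*76 = (9 - 37)*76 = -28*76 = -2128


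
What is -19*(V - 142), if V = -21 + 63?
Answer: 1900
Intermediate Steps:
V = 42
-19*(V - 142) = -19*(42 - 142) = -19*(-100) = 1900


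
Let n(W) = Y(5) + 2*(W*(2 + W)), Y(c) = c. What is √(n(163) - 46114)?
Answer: √7681 ≈ 87.641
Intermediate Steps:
n(W) = 5 + 2*W*(2 + W) (n(W) = 5 + 2*(W*(2 + W)) = 5 + 2*W*(2 + W))
√(n(163) - 46114) = √((5 + 2*163² + 4*163) - 46114) = √((5 + 2*26569 + 652) - 46114) = √((5 + 53138 + 652) - 46114) = √(53795 - 46114) = √7681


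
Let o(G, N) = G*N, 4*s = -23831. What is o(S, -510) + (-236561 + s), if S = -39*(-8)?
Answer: -1606555/4 ≈ -4.0164e+5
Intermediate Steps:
s = -23831/4 (s = (¼)*(-23831) = -23831/4 ≈ -5957.8)
S = 312
o(S, -510) + (-236561 + s) = 312*(-510) + (-236561 - 23831/4) = -159120 - 970075/4 = -1606555/4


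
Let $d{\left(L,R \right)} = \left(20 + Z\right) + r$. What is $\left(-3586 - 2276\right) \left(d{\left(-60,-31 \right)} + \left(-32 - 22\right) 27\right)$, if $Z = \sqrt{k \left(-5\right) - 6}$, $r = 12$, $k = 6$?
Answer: $8359212 - 35172 i \approx 8.3592 \cdot 10^{6} - 35172.0 i$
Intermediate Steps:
$Z = 6 i$ ($Z = \sqrt{6 \left(-5\right) - 6} = \sqrt{-30 - 6} = \sqrt{-36} = 6 i \approx 6.0 i$)
$d{\left(L,R \right)} = 32 + 6 i$ ($d{\left(L,R \right)} = \left(20 + 6 i\right) + 12 = 32 + 6 i$)
$\left(-3586 - 2276\right) \left(d{\left(-60,-31 \right)} + \left(-32 - 22\right) 27\right) = \left(-3586 - 2276\right) \left(\left(32 + 6 i\right) + \left(-32 - 22\right) 27\right) = - 5862 \left(\left(32 + 6 i\right) - 1458\right) = - 5862 \left(-1426 + 6 i\right) = 8359212 - 35172 i$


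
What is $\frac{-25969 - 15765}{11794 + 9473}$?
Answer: $- \frac{41734}{21267} \approx -1.9624$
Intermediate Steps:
$\frac{-25969 - 15765}{11794 + 9473} = - \frac{41734}{21267}$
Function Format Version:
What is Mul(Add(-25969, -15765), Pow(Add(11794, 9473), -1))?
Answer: Rational(-41734, 21267) ≈ -1.9624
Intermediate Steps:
Mul(Add(-25969, -15765), Pow(Add(11794, 9473), -1)) = Mul(-41734, Pow(21267, -1)) = Mul(-41734, Rational(1, 21267)) = Rational(-41734, 21267)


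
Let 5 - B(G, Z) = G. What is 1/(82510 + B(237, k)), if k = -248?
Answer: 1/82278 ≈ 1.2154e-5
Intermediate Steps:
B(G, Z) = 5 - G
1/(82510 + B(237, k)) = 1/(82510 + (5 - 1*237)) = 1/(82510 + (5 - 237)) = 1/(82510 - 232) = 1/82278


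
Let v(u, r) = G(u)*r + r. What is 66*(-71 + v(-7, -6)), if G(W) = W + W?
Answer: 462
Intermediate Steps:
G(W) = 2*W
v(u, r) = r + 2*r*u (v(u, r) = (2*u)*r + r = 2*r*u + r = r + 2*r*u)
66*(-71 + v(-7, -6)) = 66*(-71 - 6*(1 + 2*(-7))) = 66*(-71 - 6*(1 - 14)) = 66*(-71 - 6*(-13)) = 66*(-71 + 78) = 66*7 = 462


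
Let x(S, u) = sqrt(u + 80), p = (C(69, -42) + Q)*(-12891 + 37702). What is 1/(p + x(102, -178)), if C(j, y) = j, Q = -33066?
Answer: -818688567/670250969736513587 - 7*I*sqrt(2)/670250969736513587 ≈ -1.2215e-9 - 1.477e-17*I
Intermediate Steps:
p = -818688567 (p = (69 - 33066)*(-12891 + 37702) = -32997*24811 = -818688567)
x(S, u) = sqrt(80 + u)
1/(p + x(102, -178)) = 1/(-818688567 + sqrt(80 - 178)) = 1/(-818688567 + sqrt(-98)) = 1/(-818688567 + 7*I*sqrt(2))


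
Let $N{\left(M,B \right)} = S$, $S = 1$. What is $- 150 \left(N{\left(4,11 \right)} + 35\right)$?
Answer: $-5400$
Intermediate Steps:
$N{\left(M,B \right)} = 1$
$- 150 \left(N{\left(4,11 \right)} + 35\right) = - 150 \left(1 + 35\right) = \left(-150\right) 36 = -5400$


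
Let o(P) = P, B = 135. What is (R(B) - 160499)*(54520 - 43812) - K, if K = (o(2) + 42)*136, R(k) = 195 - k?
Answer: -1717986796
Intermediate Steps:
K = 5984 (K = (2 + 42)*136 = 44*136 = 5984)
(R(B) - 160499)*(54520 - 43812) - K = ((195 - 1*135) - 160499)*(54520 - 43812) - 1*5984 = ((195 - 135) - 160499)*10708 - 5984 = (60 - 160499)*10708 - 5984 = -160439*10708 - 5984 = -1717980812 - 5984 = -1717986796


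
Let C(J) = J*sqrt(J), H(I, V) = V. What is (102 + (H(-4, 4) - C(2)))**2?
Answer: 11244 - 424*sqrt(2) ≈ 10644.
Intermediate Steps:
C(J) = J**(3/2)
(102 + (H(-4, 4) - C(2)))**2 = (102 + (4 - 2**(3/2)))**2 = (102 + (4 - 2*sqrt(2)))**2 = (106 - 2*sqrt(2))**2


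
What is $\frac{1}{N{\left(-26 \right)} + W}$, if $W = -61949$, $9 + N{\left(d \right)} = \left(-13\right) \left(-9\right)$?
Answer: $- \frac{1}{61841} \approx -1.617 \cdot 10^{-5}$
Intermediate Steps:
$N{\left(d \right)} = 108$ ($N{\left(d \right)} = -9 - -117 = -9 + 117 = 108$)
$\frac{1}{N{\left(-26 \right)} + W} = \frac{1}{108 - 61949} = \frac{1}{-61841} = - \frac{1}{61841}$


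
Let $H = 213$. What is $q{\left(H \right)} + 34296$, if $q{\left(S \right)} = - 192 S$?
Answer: $-6600$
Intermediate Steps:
$q{\left(H \right)} + 34296 = \left(-192\right) 213 + 34296 = -40896 + 34296 = -6600$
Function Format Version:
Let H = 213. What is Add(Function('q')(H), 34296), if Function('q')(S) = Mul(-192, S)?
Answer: -6600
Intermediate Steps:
Add(Function('q')(H), 34296) = Add(Mul(-192, 213), 34296) = Add(-40896, 34296) = -6600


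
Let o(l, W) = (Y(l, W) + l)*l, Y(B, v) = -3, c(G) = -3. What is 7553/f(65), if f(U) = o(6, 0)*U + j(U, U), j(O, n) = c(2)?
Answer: 7553/1167 ≈ 6.4722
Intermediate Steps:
j(O, n) = -3
o(l, W) = l*(-3 + l) (o(l, W) = (-3 + l)*l = l*(-3 + l))
f(U) = -3 + 18*U (f(U) = (6*(-3 + 6))*U - 3 = (6*3)*U - 3 = 18*U - 3 = -3 + 18*U)
7553/f(65) = 7553/(-3 + 18*65) = 7553/(-3 + 1170) = 7553/1167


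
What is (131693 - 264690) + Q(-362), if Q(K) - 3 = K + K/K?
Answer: -133355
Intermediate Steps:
Q(K) = 4 + K (Q(K) = 3 + (K + K/K) = 3 + (K + 1) = 3 + (1 + K) = 4 + K)
(131693 - 264690) + Q(-362) = (131693 - 264690) + (4 - 362) = -132997 - 358 = -133355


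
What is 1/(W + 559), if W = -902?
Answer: -1/343 ≈ -0.0029155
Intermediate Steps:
1/(W + 559) = 1/(-902 + 559) = 1/(-343) = -1/343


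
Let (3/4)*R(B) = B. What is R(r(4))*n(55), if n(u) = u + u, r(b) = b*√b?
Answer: 3520/3 ≈ 1173.3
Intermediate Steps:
r(b) = b^(3/2)
n(u) = 2*u
R(B) = 4*B/3
R(r(4))*n(55) = (4*4^(3/2)/3)*(2*55) = ((4/3)*8)*110 = (32/3)*110 = 3520/3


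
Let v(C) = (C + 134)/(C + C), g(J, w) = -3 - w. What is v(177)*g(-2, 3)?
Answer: -311/59 ≈ -5.2712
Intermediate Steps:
v(C) = (134 + C)/(2*C) (v(C) = (134 + C)/((2*C)) = (134 + C)*(1/(2*C)) = (134 + C)/(2*C))
v(177)*g(-2, 3) = ((½)*(134 + 177)/177)*(-3 - 1*3) = ((½)*(1/177)*311)*(-3 - 3) = (311/354)*(-6) = -311/59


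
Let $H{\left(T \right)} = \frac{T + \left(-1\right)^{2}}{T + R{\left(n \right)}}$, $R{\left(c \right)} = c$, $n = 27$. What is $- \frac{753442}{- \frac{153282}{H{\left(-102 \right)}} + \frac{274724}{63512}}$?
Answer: $\frac{1208278359676}{182528932919} \approx 6.6197$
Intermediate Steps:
$H{\left(T \right)} = \frac{1 + T}{27 + T}$ ($H{\left(T \right)} = \frac{T + \left(-1\right)^{2}}{T + 27} = \frac{T + 1}{27 + T} = \frac{1 + T}{27 + T}$)
$- \frac{753442}{- \frac{153282}{H{\left(-102 \right)}} + \frac{274724}{63512}} = - \frac{753442}{- \frac{153282}{\frac{1}{27 - 102} \left(1 - 102\right)} + \frac{274724}{63512}} = - \frac{753442}{- \frac{153282}{\frac{1}{-75} \left(-101\right)} + 274724 \cdot \frac{1}{63512}} = - \frac{753442}{- \frac{153282}{\left(- \frac{1}{75}\right) \left(-101\right)} + \frac{68681}{15878}} = - \frac{753442}{- \frac{153282}{\frac{101}{75}} + \frac{68681}{15878}} = - \frac{753442}{\left(-153282\right) \frac{75}{101} + \frac{68681}{15878}} = - \frac{753442}{- \frac{11496150}{101} + \frac{68681}{15878}} = - \frac{753442}{- \frac{182528932919}{1603678}} = \left(-753442\right) \left(- \frac{1603678}{182528932919}\right) = \frac{1208278359676}{182528932919}$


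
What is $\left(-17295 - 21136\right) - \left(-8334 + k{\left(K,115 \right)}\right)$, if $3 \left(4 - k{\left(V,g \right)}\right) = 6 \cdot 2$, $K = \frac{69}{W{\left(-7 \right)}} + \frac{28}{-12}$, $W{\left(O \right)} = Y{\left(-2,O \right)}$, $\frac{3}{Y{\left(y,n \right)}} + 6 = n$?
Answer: $-30097$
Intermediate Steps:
$Y{\left(y,n \right)} = \frac{3}{-6 + n}$
$W{\left(O \right)} = \frac{3}{-6 + O}$
$K = - \frac{904}{3}$ ($K = \frac{69}{3 \frac{1}{-6 - 7}} + \frac{28}{-12} = \frac{69}{3 \frac{1}{-13}} + 28 \left(- \frac{1}{12}\right) = \frac{69}{3 \left(- \frac{1}{13}\right)} - \frac{7}{3} = \frac{69}{- \frac{3}{13}} - \frac{7}{3} = 69 \left(- \frac{13}{3}\right) - \frac{7}{3} = -299 - \frac{7}{3} = - \frac{904}{3} \approx -301.33$)
$k{\left(V,g \right)} = 0$ ($k{\left(V,g \right)} = 4 - \frac{6 \cdot 2}{3} = 4 - 4 = 0$)
$\left(-17295 - 21136\right) - \left(-8334 + k{\left(K,115 \right)}\right) = \left(-17295 - 21136\right) + \left(8334 - 0\right) = -38431 + \left(8334 + 0\right) = -38431 + 8334 = -30097$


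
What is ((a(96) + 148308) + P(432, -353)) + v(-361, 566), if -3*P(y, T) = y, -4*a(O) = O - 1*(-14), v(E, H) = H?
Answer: 297405/2 ≈ 1.4870e+5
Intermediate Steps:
a(O) = -7/2 - O/4 (a(O) = -(O - 1*(-14))/4 = -(O + 14)/4 = -(14 + O)/4 = -7/2 - O/4)
P(y, T) = -y/3
((a(96) + 148308) + P(432, -353)) + v(-361, 566) = (((-7/2 - 1/4*96) + 148308) - 1/3*432) + 566 = (((-7/2 - 24) + 148308) - 144) + 566 = ((-55/2 + 148308) - 144) + 566 = (296561/2 - 144) + 566 = 296273/2 + 566 = 297405/2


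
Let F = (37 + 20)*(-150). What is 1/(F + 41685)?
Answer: 1/33135 ≈ 3.0180e-5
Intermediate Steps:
F = -8550 (F = 57*(-150) = -8550)
1/(F + 41685) = 1/(-8550 + 41685) = 1/33135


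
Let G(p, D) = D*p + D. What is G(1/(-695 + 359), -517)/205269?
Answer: -173195/68970384 ≈ -0.0025112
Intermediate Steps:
G(p, D) = D + D*p
G(1/(-695 + 359), -517)/205269 = -517*(1 + 1/(-695 + 359))/205269 = -517*(1 + 1/(-336))*(1/205269) = -517*(1 - 1/336)*(1/205269) = -517*335/336*(1/205269) = -173195/336*1/205269 = -173195/68970384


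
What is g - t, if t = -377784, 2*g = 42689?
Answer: 798257/2 ≈ 3.9913e+5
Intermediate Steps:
g = 42689/2 (g = (1/2)*42689 = 42689/2 ≈ 21345.)
g - t = 42689/2 - 1*(-377784) = 42689/2 + 377784 = 798257/2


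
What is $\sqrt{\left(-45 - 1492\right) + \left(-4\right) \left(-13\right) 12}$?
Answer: $i \sqrt{913} \approx 30.216 i$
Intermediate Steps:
$\sqrt{\left(-45 - 1492\right) + \left(-4\right) \left(-13\right) 12} = \sqrt{\left(-45 - 1492\right) + 52 \cdot 12} = \sqrt{-1537 + 624} = \sqrt{-913} = i \sqrt{913}$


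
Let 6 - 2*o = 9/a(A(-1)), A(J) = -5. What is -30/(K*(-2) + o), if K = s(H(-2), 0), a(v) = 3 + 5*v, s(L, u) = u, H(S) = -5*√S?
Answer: -440/47 ≈ -9.3617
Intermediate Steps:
K = 0
o = 141/44 (o = 3 - 9/(2*(3 + 5*(-5))) = 3 - 9/(2*(3 - 25)) = 3 - 9/(2*(-22)) = 3 - 9*(-1)/(2*22) = 3 - ½*(-9/22) = 3 + 9/44 = 141/44 ≈ 3.2045)
-30/(K*(-2) + o) = -30/(0*(-2) + 141/44) = -30/(0 + 141/44) = -30/141/44 = -30*44/141 = -440/47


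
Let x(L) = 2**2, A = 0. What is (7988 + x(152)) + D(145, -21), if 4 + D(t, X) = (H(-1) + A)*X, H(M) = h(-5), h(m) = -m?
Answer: 7883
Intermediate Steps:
H(M) = 5 (H(M) = -1*(-5) = 5)
D(t, X) = -4 + 5*X (D(t, X) = -4 + (5 + 0)*X = -4 + 5*X)
x(L) = 4
(7988 + x(152)) + D(145, -21) = (7988 + 4) + (-4 + 5*(-21)) = 7992 + (-4 - 105) = 7992 - 109 = 7883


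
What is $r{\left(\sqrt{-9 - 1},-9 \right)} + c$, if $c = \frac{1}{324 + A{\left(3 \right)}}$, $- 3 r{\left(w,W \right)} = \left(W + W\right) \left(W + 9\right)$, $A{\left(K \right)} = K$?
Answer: $\frac{1}{327} \approx 0.0030581$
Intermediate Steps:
$r{\left(w,W \right)} = - \frac{2 W \left(9 + W\right)}{3}$ ($r{\left(w,W \right)} = - \frac{\left(W + W\right) \left(W + 9\right)}{3} = - \frac{2 W \left(9 + W\right)}{3}$)
$c = \frac{1}{327}$ ($c = \frac{1}{324 + 3} = \frac{1}{327} \approx 0.0030581$)
$r{\left(\sqrt{-9 - 1},-9 \right)} + c = \left(- \frac{2}{3}\right) \left(-9\right) \left(9 - 9\right) + \frac{1}{327} = \left(- \frac{2}{3}\right) \left(-9\right) 0 + \frac{1}{327} = 0 + \frac{1}{327} = \frac{1}{327}$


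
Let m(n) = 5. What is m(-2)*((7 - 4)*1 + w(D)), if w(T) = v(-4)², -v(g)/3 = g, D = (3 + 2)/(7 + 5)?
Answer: 735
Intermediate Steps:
D = 5/12 ≈ 0.41667
v(g) = -3*g
w(T) = 144 (w(T) = (-3*(-4))² = 12² = 144)
m(-2)*((7 - 4)*1 + w(D)) = 5*((7 - 4)*1 + 144) = 5*(3*1 + 144) = 5*(3 + 144) = 5*147 = 735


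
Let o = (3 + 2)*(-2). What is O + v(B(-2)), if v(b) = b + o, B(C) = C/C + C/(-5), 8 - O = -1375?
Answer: 6872/5 ≈ 1374.4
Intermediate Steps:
O = 1383 (O = 8 - 1*(-1375) = 8 + 1375 = 1383)
B(C) = 1 - C/5 (B(C) = 1 + C*(-1/5) = 1 - C/5)
o = -10 (o = 5*(-2) = -10)
v(b) = -10 + b (v(b) = b - 10 = -10 + b)
O + v(B(-2)) = 1383 + (-10 + (1 - 1/5*(-2))) = 1383 + (-10 + (1 + 2/5)) = 1383 + (-10 + 7/5) = 1383 - 43/5 = 6872/5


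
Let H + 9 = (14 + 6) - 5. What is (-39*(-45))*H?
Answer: 10530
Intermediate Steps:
H = 6 (H = -9 + ((14 + 6) - 5) = -9 + (20 - 5) = -9 + 15 = 6)
(-39*(-45))*H = -39*(-45)*6 = 1755*6 = 10530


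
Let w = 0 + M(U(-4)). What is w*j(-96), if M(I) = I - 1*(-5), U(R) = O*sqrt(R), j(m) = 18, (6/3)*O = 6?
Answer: 90 + 108*I ≈ 90.0 + 108.0*I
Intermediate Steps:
O = 3 (O = (1/2)*6 = 3)
U(R) = 3*sqrt(R)
M(I) = 5 + I (M(I) = I + 5 = 5 + I)
w = 5 + 6*I (w = 0 + (5 + 3*sqrt(-4)) = 0 + (5 + 3*(2*I)) = 0 + (5 + 6*I) = 5 + 6*I ≈ 5.0 + 6.0*I)
w*j(-96) = (5 + 6*I)*18 = 90 + 108*I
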